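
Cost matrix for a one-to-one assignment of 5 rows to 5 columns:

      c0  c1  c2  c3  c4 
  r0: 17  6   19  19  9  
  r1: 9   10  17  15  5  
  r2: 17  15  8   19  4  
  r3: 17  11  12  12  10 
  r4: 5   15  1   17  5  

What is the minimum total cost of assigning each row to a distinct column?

Minimum assignment cost: 32

optimal assignment: row0→col1 (cost 6), row1→col0 (cost 9), row2→col4 (cost 4), row3→col3 (cost 12), row4→col2 (cost 1)
total = 6 + 9 + 4 + 12 + 1 = 32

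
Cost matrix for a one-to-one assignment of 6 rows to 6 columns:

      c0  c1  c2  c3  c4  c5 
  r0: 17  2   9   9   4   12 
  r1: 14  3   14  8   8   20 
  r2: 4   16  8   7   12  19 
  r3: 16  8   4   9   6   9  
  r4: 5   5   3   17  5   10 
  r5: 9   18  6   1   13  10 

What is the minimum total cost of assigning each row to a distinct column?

optimal assignment: row0→col4 (cost 4), row1→col1 (cost 3), row2→col0 (cost 4), row3→col5 (cost 9), row4→col2 (cost 3), row5→col3 (cost 1)
total = 4 + 3 + 4 + 9 + 3 + 1 = 24

Minimum assignment cost: 24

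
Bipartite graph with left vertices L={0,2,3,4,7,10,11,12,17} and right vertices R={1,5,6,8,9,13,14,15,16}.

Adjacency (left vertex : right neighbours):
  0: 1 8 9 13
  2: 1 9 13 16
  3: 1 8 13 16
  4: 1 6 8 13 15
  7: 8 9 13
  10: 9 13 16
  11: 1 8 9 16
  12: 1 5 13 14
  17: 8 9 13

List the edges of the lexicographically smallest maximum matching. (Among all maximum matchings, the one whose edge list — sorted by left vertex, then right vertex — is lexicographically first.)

|M| = 7 (so the lex-smallest maximum matching has 7 edges)
process left vertices in ascending order; for each, take the smallest-labelled available neighbour that still permits 7 edges overall, or leave it unmatched if none does
lex-smallest matching: {0-1, 2-9, 3-8, 4-6, 7-13, 10-16, 12-5}

Lex-smallest maximum matching: {(0,1), (2,9), (3,8), (4,6), (7,13), (10,16), (12,5)}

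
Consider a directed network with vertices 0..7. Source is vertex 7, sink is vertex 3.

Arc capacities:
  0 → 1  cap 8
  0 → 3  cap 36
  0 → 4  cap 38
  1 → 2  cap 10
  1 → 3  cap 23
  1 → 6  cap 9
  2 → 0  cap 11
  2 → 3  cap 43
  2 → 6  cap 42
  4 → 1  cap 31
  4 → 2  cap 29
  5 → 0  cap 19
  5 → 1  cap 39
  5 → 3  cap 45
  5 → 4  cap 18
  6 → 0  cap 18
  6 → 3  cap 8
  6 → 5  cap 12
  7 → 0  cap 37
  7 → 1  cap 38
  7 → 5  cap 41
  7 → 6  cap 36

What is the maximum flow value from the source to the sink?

Maximum flow value: 149

augment #1: 7→0→3 bottleneck 36, total now 36
augment #2: 7→1→3 bottleneck 23, total now 59
augment #3: 7→5→3 bottleneck 41, total now 100
augment #4: 7→6→3 bottleneck 8, total now 108
augment #5: 7→1→2→3 bottleneck 10, total now 118
augment #6: 7→6→5→3 bottleneck 4, total now 122
augment #7: 7→0→4→2→3 bottleneck 1, total now 123
augment #8: 7→6→0→4→2→3 bottleneck 18, total now 141
augment #9: 7→6→5→4→2→3 bottleneck 6, total now 147
augment #10: 7→1→6→5→4→2→3 bottleneck 2, total now 149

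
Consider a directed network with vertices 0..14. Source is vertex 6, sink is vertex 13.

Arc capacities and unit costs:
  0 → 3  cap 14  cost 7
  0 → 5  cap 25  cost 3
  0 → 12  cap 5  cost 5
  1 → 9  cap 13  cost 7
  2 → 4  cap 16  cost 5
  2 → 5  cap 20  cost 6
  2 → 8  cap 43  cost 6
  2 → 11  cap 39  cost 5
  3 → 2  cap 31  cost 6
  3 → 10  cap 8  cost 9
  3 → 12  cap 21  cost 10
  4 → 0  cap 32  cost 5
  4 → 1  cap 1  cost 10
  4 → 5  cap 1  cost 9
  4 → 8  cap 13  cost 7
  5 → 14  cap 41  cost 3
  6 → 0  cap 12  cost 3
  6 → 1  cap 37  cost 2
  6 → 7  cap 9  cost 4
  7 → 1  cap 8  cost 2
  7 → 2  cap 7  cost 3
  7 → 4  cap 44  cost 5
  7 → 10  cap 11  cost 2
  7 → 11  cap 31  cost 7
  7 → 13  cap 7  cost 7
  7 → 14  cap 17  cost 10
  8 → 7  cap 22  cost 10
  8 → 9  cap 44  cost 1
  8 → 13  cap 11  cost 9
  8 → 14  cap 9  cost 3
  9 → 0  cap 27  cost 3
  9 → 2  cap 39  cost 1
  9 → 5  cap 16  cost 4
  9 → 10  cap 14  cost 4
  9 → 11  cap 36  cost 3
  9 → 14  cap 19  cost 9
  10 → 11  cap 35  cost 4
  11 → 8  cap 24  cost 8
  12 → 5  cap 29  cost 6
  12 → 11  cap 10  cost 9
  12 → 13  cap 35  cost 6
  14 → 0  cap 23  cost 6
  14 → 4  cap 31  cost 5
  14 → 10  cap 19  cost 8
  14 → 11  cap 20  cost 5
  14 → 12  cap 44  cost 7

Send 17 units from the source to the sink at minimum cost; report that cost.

Minimum cost for 17 units: 257

shortest-cost path #1: 6→7→13 push 7 @ unit cost 11 (adds 77)
shortest-cost path #2: 6→0→12→13 push 5 @ unit cost 14 (adds 70)
shortest-cost path #3: 6→7→2→8→13 push 2 @ unit cost 22 (adds 44)
shortest-cost path #4: 6→0→5→14→12→13 push 3 @ unit cost 22 (adds 66)
total cost = 257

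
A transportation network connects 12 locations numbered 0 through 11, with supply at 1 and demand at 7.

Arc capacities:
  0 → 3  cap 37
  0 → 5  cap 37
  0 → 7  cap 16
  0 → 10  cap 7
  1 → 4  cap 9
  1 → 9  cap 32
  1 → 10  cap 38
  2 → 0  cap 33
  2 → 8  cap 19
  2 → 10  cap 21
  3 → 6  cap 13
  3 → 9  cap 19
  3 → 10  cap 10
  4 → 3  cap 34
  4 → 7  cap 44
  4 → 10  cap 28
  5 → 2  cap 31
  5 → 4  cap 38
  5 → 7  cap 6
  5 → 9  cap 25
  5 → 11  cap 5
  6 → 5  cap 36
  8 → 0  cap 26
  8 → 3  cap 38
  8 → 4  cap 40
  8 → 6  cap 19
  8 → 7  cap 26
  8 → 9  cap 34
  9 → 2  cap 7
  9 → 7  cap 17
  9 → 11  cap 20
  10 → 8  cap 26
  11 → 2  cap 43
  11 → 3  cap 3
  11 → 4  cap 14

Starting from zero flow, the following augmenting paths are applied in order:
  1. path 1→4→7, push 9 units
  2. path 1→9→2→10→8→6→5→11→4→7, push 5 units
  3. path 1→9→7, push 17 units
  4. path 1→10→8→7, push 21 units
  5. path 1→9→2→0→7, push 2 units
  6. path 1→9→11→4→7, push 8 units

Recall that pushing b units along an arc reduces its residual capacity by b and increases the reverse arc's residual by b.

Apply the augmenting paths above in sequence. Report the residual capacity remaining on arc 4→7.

after path 1 (1→4→7, push 9): res(4,7)=35
after path 2 (1→9→2→10→8→6→5→11→4→7, push 5): res(4,7)=30
after path 3 (1→9→7, push 17): res(4,7)=30
after path 4 (1→10→8→7, push 21): res(4,7)=30
after path 5 (1→9→2→0→7, push 2): res(4,7)=30
after path 6 (1→9→11→4→7, push 8): res(4,7)=22

Residual capacity of (4,7): 22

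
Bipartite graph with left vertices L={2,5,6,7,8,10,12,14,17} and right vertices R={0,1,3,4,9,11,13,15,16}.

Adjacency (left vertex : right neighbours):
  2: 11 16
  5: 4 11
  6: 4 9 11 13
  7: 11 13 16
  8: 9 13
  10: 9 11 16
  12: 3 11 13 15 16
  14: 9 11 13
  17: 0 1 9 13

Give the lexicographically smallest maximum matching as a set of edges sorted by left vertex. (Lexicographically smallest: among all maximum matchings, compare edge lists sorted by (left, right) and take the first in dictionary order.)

|M| = 7 (so the lex-smallest maximum matching has 7 edges)
process left vertices in ascending order; for each, take the smallest-labelled available neighbour that still permits 7 edges overall, or leave it unmatched if none does
lex-smallest matching: {2-11, 5-4, 6-9, 7-13, 10-16, 12-3, 17-0}

Lex-smallest maximum matching: {(2,11), (5,4), (6,9), (7,13), (10,16), (12,3), (17,0)}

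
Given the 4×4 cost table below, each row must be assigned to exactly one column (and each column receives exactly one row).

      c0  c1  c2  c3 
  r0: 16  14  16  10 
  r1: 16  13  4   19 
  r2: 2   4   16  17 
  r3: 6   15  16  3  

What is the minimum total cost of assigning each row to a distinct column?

optimal assignment: row0→col1 (cost 14), row1→col2 (cost 4), row2→col0 (cost 2), row3→col3 (cost 3)
total = 14 + 4 + 2 + 3 = 23

Minimum assignment cost: 23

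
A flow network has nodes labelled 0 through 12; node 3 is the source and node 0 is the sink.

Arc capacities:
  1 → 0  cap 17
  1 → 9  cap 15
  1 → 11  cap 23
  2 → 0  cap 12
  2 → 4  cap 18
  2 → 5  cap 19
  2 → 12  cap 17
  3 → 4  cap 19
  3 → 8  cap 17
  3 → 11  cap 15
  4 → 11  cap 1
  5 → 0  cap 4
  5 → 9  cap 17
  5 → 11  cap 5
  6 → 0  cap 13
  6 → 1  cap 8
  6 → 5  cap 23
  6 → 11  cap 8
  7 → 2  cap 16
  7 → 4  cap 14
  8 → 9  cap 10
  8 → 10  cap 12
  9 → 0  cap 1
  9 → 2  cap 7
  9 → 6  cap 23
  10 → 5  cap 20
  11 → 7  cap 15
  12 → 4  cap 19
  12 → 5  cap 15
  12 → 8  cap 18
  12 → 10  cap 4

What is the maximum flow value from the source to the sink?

Maximum flow value: 32

augment #1: 3→8→9→0 bottleneck 1, total now 1
augment #2: 3→8→9→2→0 bottleneck 7, total now 8
augment #3: 3→8→9→6→0 bottleneck 2, total now 10
augment #4: 3→8→10→5→0 bottleneck 4, total now 14
augment #5: 3→11→7→2→0 bottleneck 5, total now 19
augment #6: 3→8→10→5→9→6→0 bottleneck 3, total now 22
augment #7: 3→11→7→2→9→6→0 bottleneck 7, total now 29
augment #8: 3→11→7→2→5→9→6→0 bottleneck 1, total now 30
augment #9: 3→11→7→2→5→9→6→1→0 bottleneck 2, total now 32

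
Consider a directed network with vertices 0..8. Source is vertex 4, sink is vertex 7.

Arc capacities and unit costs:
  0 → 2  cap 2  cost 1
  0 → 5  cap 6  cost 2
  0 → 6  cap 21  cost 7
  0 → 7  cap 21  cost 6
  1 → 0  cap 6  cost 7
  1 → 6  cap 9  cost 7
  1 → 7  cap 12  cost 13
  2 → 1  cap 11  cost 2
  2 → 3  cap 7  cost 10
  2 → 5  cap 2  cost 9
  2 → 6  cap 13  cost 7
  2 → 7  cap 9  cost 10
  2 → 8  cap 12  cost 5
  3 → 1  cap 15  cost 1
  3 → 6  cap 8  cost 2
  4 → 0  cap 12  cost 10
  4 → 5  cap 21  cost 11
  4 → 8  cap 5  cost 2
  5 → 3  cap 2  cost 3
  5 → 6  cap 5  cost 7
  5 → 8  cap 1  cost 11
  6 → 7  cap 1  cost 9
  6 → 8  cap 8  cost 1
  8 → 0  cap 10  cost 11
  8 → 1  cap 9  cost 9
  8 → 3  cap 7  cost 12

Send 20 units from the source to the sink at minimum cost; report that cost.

shortest-cost path #1: 4→0→7 push 12 @ unit cost 16 (adds 192)
shortest-cost path #2: 4→8→0→7 push 5 @ unit cost 19 (adds 95)
shortest-cost path #3: 4→5→3→6→7 push 1 @ unit cost 25 (adds 25)
shortest-cost path #4: 4→5→3→1→7 push 1 @ unit cost 28 (adds 28)
shortest-cost path #5: 4→5→6→3→1→7 push 1 @ unit cost 30 (adds 30)
total cost = 370

Minimum cost for 20 units: 370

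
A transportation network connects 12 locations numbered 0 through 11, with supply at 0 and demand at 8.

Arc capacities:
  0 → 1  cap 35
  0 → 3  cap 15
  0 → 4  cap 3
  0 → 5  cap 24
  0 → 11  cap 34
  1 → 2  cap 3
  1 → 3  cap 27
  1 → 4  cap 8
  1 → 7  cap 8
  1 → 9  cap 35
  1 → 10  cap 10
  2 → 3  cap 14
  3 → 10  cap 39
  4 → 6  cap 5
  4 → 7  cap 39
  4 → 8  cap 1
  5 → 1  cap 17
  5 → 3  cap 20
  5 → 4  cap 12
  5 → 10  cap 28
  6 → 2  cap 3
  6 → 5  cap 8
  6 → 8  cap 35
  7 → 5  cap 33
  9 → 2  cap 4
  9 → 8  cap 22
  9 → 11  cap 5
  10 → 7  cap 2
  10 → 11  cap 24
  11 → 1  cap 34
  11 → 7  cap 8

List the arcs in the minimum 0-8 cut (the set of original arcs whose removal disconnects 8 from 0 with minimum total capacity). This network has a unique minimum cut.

augment #1: 0→4→8 push 1
augment #2: 0→1→9→8 push 22
augment #3: 0→4→6→8 push 2
augment #4: 0→1→4→6→8 push 3
max flow = 28; residual-reachable set from 0 gives S-side
cut edges (S→T): {(4,6), (4,8), (9,8)} total cap 28

Min-cut arcs: {(4,6), (4,8), (9,8)} (total capacity 28)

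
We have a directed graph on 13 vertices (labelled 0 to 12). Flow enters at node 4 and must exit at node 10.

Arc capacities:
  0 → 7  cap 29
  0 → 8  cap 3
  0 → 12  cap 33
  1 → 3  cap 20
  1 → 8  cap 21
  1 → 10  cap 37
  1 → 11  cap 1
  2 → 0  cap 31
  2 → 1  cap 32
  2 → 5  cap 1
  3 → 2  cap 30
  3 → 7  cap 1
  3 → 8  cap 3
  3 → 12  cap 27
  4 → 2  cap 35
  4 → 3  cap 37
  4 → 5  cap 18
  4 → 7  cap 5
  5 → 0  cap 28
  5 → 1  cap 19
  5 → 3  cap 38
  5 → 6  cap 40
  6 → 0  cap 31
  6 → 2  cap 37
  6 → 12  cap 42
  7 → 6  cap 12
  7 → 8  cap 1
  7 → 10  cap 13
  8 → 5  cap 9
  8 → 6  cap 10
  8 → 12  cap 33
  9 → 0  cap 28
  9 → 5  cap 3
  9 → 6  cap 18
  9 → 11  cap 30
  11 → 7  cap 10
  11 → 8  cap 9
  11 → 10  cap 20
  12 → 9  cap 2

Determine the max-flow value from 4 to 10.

Maximum flow value: 53

augment #1: 4→7→10 bottleneck 5, total now 5
augment #2: 4→2→1→10 bottleneck 32, total now 37
augment #3: 4→3→7→10 bottleneck 1, total now 38
augment #4: 4→5→1→10 bottleneck 5, total now 43
augment #5: 4→2→0→7→10 bottleneck 3, total now 46
augment #6: 4→5→0→7→10 bottleneck 4, total now 50
augment #7: 4→5→1→11→10 bottleneck 1, total now 51
augment #8: 4→3→12→9→11→10 bottleneck 2, total now 53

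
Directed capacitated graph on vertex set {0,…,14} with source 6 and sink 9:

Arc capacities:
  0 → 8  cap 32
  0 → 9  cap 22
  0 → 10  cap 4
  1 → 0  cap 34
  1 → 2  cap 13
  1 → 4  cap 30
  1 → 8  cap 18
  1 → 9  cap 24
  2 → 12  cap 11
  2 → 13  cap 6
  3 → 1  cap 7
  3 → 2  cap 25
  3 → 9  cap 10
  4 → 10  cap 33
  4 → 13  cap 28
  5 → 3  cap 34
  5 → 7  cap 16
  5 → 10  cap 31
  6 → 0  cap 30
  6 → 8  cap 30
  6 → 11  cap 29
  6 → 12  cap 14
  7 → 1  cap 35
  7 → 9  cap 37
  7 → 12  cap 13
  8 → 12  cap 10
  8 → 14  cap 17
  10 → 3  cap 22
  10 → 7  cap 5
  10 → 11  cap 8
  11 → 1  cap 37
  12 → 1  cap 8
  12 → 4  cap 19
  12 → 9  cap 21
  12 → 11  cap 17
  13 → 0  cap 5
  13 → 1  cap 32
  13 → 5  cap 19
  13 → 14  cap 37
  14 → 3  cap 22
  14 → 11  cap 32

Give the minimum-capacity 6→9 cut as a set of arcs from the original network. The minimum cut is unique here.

Min-cut arcs: {(0,9), (0,10), (6,11), (6,12), (8,12), (8,14)} (total capacity 96)

augment #1: 6→0→9 push 22
augment #2: 6→12→9 push 14
augment #3: 6→8→12→9 push 7
augment #4: 6→11→1→9 push 24
augment #5: 6→0→10→3→9 push 4
augment #6: 6→8→14→3→9 push 6
augment #7: 6→8→12→4→10→7→9 push 3
augment #8: 6→8→14→3→10→7→9 push 2
augment #9: 6→11→1→2→13→5→7→9 push 5
augment #10: 6→8→14→3→2→13→5→7→9 push 1
augment #11: 6→8→14→3→1→4→13→5→7→9 push 7
augment #12: 6→8→14→3→10→4→13→5→7→9 push 1
max flow = 96; residual-reachable set from 6 gives S-side
cut edges (S→T): {(0,9), (0,10), (6,11), (6,12), (8,12), (8,14)} total cap 96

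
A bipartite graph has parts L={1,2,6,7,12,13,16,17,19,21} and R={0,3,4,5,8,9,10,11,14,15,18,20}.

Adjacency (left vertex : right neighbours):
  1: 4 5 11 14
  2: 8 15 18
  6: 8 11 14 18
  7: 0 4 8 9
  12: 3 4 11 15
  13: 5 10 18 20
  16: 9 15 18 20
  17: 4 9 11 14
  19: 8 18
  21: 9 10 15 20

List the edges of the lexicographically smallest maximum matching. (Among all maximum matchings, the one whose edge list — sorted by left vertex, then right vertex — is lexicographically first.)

Lex-smallest maximum matching: {(1,4), (2,8), (6,11), (7,0), (12,3), (13,5), (16,9), (17,14), (19,18), (21,10)}

|M| = 10 (so the lex-smallest maximum matching has 10 edges)
process left vertices in ascending order; for each, take the smallest-labelled available neighbour that still permits 10 edges overall, or leave it unmatched if none does
lex-smallest matching: {1-4, 2-8, 6-11, 7-0, 12-3, 13-5, 16-9, 17-14, 19-18, 21-10}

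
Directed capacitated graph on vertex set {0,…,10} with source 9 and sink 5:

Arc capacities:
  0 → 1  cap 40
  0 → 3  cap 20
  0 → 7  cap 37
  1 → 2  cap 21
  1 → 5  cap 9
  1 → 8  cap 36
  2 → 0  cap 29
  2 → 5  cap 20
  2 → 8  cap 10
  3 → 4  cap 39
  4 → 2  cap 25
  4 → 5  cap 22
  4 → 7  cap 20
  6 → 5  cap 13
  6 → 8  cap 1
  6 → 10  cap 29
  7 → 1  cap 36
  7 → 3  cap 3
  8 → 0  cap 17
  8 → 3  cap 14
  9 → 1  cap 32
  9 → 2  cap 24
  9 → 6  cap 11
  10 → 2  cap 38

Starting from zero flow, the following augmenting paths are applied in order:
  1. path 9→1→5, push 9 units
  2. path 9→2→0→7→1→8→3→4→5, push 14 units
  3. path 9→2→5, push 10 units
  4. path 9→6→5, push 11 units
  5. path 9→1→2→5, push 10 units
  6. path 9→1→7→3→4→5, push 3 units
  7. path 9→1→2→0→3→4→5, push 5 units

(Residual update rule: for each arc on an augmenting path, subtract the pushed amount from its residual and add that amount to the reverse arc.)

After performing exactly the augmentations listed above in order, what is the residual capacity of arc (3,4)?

Residual capacity of (3,4): 17

after path 1 (9→1→5, push 9): res(3,4)=39
after path 2 (9→2→0→7→1→8→3→4→5, push 14): res(3,4)=25
after path 3 (9→2→5, push 10): res(3,4)=25
after path 4 (9→6→5, push 11): res(3,4)=25
after path 5 (9→1→2→5, push 10): res(3,4)=25
after path 6 (9→1→7→3→4→5, push 3): res(3,4)=22
after path 7 (9→1→2→0→3→4→5, push 5): res(3,4)=17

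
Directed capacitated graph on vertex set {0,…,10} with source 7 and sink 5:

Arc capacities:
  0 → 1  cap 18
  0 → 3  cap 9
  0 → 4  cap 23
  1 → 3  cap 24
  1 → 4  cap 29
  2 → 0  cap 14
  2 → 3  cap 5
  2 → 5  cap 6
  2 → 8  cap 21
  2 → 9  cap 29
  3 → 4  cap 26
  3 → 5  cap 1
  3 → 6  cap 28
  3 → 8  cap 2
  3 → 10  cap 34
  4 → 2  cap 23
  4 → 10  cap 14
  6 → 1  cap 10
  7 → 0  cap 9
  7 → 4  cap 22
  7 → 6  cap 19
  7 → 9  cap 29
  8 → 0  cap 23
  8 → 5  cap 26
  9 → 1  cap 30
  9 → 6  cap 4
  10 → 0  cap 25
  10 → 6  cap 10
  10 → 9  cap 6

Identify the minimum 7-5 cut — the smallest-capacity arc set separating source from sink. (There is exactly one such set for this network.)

augment #1: 7→0→3→5 push 1
augment #2: 7→4→2→5 push 6
augment #3: 7→0→3→8→5 push 2
augment #4: 7→4→2→8→5 push 16
augment #5: 7→0→4→2→8→5 push 1
max flow = 26; residual-reachable set from 7 gives S-side
cut edges (S→T): {(3,5), (3,8), (4,2)} total cap 26

Min-cut arcs: {(3,5), (3,8), (4,2)} (total capacity 26)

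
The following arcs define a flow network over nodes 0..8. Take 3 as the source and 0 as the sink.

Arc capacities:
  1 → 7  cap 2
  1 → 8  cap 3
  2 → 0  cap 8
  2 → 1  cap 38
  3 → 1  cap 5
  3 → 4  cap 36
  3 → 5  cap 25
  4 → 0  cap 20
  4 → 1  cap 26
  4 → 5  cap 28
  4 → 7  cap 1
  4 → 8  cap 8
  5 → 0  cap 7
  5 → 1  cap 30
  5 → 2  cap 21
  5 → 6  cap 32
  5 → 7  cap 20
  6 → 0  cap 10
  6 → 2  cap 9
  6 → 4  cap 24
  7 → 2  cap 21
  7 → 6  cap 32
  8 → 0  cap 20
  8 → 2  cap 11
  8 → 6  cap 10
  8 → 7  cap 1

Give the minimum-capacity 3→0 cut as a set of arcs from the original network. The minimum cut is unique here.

Min-cut arcs: {(1,8), (2,0), (4,0), (4,8), (5,0), (6,0)} (total capacity 56)

augment #1: 3→4→0 push 20
augment #2: 3→5→0 push 7
augment #3: 3→1→8→0 push 3
augment #4: 3→4→8→0 push 8
augment #5: 3→5→2→0 push 8
augment #6: 3→5→6→0 push 10
max flow = 56; residual-reachable set from 3 gives S-side
cut edges (S→T): {(1,8), (2,0), (4,0), (4,8), (5,0), (6,0)} total cap 56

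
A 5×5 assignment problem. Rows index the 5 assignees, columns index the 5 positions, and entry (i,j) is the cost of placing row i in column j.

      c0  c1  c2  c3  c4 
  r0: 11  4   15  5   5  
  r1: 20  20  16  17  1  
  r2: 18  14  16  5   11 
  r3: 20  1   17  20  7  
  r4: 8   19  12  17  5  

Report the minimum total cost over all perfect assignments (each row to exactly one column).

one of 2 optimal assignments: row0→col0 (cost 11), row1→col4 (cost 1), row2→col3 (cost 5), row3→col1 (cost 1), row4→col2 (cost 12)
total = 11 + 1 + 5 + 1 + 12 = 30

Minimum assignment cost: 30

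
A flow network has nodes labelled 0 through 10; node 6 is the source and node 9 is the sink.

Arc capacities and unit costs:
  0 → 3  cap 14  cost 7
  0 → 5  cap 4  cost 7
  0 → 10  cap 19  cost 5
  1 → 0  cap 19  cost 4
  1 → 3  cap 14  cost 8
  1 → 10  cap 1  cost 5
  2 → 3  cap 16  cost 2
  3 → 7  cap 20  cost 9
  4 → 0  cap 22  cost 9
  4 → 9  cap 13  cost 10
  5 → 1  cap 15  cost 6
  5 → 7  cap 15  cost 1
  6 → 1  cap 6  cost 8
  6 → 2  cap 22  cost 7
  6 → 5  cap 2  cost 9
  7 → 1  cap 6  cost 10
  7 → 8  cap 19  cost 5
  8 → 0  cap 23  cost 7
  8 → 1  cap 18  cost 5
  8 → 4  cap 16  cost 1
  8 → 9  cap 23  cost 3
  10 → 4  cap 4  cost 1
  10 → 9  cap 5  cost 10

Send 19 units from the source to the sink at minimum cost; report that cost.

shortest-cost path #1: 6→5→7→8→9 push 2 @ unit cost 18 (adds 36)
shortest-cost path #2: 6→1→10→9 push 1 @ unit cost 23 (adds 23)
shortest-cost path #3: 6→2→3→7→8→9 push 16 @ unit cost 26 (adds 416)
total cost = 475

Minimum cost for 19 units: 475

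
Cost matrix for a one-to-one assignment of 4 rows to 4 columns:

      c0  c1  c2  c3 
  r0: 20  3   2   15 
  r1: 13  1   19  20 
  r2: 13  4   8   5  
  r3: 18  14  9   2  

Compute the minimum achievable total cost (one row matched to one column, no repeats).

optimal assignment: row0→col2 (cost 2), row1→col1 (cost 1), row2→col0 (cost 13), row3→col3 (cost 2)
total = 2 + 1 + 13 + 2 = 18

Minimum assignment cost: 18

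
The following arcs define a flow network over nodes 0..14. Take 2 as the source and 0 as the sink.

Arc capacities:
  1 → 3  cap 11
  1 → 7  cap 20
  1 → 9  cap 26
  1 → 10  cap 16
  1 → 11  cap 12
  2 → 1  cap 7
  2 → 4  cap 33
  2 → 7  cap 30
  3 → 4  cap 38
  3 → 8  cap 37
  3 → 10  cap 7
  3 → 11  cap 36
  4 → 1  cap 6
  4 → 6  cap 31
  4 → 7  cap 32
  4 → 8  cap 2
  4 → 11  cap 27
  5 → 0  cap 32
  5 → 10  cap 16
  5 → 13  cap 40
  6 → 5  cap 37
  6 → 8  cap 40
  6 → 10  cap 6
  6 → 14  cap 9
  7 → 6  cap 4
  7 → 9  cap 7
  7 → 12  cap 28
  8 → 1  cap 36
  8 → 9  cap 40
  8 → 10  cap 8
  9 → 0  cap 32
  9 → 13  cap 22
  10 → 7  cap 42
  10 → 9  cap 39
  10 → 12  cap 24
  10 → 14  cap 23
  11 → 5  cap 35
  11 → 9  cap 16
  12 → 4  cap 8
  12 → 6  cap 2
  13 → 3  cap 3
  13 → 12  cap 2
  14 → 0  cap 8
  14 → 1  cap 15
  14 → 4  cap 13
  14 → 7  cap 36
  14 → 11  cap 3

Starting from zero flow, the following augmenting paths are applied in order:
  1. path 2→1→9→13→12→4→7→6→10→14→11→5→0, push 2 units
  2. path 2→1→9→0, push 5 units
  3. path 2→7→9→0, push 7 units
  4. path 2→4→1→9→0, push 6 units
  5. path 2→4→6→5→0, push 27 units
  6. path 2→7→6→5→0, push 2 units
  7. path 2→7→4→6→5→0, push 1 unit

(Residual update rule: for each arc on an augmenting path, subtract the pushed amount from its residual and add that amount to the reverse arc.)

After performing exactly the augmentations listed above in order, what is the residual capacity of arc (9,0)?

Residual capacity of (9,0): 14

after path 1 (2→1→9→13→12→4→7→6→10→14→11→5→0, push 2): res(9,0)=32
after path 2 (2→1→9→0, push 5): res(9,0)=27
after path 3 (2→7→9→0, push 7): res(9,0)=20
after path 4 (2→4→1→9→0, push 6): res(9,0)=14
after path 5 (2→4→6→5→0, push 27): res(9,0)=14
after path 6 (2→7→6→5→0, push 2): res(9,0)=14
after path 7 (2→7→4→6→5→0, push 1): res(9,0)=14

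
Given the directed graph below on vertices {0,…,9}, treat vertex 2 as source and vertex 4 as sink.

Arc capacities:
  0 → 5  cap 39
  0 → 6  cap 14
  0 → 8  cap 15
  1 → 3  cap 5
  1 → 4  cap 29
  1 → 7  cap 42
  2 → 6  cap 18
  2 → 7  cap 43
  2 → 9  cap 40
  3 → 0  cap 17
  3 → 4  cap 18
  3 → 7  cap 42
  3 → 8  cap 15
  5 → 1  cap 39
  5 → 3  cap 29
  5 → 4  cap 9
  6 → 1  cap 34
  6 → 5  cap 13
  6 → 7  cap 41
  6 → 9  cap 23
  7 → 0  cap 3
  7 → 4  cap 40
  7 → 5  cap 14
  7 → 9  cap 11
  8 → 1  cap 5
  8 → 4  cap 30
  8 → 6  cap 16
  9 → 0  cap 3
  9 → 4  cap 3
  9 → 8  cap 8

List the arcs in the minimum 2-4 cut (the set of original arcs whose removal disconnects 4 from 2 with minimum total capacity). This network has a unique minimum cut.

Min-cut arcs: {(2,6), (2,7), (9,0), (9,4), (9,8)} (total capacity 75)

augment #1: 2→7→4 push 40
augment #2: 2→9→4 push 3
augment #3: 2→6→1→4 push 18
augment #4: 2→7→5→4 push 3
augment #5: 2→9→8→4 push 8
augment #6: 2→9→0→5→4 push 3
max flow = 75; residual-reachable set from 2 gives S-side
cut edges (S→T): {(2,6), (2,7), (9,0), (9,4), (9,8)} total cap 75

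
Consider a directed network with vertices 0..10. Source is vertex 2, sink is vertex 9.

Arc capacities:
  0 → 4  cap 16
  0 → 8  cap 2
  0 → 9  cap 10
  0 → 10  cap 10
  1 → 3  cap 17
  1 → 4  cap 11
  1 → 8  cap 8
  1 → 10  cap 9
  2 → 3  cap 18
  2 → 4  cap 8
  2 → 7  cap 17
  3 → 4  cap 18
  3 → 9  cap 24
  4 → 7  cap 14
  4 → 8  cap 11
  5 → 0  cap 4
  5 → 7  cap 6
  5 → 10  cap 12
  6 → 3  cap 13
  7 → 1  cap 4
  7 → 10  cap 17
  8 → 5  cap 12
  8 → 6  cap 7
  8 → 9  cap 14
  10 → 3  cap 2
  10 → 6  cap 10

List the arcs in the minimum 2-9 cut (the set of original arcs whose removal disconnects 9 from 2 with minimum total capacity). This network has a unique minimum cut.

Min-cut arcs: {(3,9), (4,8), (7,1)} (total capacity 39)

augment #1: 2→3→9 push 18
augment #2: 2→4→8→9 push 8
augment #3: 2→7→1→3→9 push 4
augment #4: 2→7→10→3→9 push 2
augment #5: 2→7→10→6→3→1→8→9 push 4
augment #6: 2→7→10→6→3→4→8→9 push 2
augment #7: 2→7→10→6→3→4→8→5→0→9 push 1
max flow = 39; residual-reachable set from 2 gives S-side
cut edges (S→T): {(3,9), (4,8), (7,1)} total cap 39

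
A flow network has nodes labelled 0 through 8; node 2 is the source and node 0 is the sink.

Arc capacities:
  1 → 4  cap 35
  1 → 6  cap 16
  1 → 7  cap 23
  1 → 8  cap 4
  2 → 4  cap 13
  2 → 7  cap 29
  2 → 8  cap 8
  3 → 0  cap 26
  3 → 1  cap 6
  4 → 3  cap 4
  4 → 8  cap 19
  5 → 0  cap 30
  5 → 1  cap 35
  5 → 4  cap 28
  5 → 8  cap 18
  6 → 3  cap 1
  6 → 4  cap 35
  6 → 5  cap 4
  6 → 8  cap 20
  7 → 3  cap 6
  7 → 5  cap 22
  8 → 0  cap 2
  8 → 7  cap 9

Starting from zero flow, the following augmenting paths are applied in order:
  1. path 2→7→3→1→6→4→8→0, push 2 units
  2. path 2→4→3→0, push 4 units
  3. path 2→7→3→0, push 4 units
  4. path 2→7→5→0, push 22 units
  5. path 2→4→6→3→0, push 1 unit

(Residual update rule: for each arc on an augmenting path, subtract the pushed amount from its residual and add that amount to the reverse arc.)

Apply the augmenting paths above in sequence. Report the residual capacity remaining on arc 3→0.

after path 1 (2→7→3→1→6→4→8→0, push 2): res(3,0)=26
after path 2 (2→4→3→0, push 4): res(3,0)=22
after path 3 (2→7→3→0, push 4): res(3,0)=18
after path 4 (2→7→5→0, push 22): res(3,0)=18
after path 5 (2→4→6→3→0, push 1): res(3,0)=17

Residual capacity of (3,0): 17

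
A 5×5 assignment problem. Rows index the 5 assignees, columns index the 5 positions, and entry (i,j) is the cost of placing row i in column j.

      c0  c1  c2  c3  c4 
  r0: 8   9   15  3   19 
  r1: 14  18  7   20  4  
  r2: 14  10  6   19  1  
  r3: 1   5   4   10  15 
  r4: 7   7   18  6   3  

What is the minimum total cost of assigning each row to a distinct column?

Minimum assignment cost: 19

optimal assignment: row0→col3 (cost 3), row1→col2 (cost 7), row2→col4 (cost 1), row3→col0 (cost 1), row4→col1 (cost 7)
total = 3 + 7 + 1 + 1 + 7 = 19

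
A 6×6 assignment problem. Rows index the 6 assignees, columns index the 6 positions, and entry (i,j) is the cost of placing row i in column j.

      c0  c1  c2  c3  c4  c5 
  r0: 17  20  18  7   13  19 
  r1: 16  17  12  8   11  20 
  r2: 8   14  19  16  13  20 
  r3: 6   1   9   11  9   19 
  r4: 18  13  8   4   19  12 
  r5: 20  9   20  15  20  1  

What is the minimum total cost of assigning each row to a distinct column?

Minimum assignment cost: 36

optimal assignment: row0→col3 (cost 7), row1→col4 (cost 11), row2→col0 (cost 8), row3→col1 (cost 1), row4→col2 (cost 8), row5→col5 (cost 1)
total = 7 + 11 + 8 + 1 + 8 + 1 = 36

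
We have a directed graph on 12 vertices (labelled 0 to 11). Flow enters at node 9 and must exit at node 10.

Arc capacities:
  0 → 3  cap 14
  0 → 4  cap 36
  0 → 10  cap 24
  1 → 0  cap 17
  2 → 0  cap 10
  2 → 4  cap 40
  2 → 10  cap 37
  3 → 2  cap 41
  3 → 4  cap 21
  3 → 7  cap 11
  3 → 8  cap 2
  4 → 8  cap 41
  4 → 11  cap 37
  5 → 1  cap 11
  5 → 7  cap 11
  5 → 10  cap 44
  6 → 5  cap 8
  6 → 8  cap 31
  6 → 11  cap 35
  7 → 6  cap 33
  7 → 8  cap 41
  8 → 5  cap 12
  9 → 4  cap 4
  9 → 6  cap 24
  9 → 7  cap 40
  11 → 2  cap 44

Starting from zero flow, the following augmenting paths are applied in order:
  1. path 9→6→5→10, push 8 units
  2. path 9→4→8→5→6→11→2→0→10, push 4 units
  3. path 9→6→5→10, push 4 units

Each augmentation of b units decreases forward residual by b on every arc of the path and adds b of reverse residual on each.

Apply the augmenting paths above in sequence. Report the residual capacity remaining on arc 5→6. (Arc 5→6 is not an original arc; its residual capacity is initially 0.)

Residual capacity of (5,6): 8

after path 1 (9→6→5→10, push 8): res(5,6)=8
after path 2 (9→4→8→5→6→11→2→0→10, push 4): res(5,6)=4
after path 3 (9→6→5→10, push 4): res(5,6)=8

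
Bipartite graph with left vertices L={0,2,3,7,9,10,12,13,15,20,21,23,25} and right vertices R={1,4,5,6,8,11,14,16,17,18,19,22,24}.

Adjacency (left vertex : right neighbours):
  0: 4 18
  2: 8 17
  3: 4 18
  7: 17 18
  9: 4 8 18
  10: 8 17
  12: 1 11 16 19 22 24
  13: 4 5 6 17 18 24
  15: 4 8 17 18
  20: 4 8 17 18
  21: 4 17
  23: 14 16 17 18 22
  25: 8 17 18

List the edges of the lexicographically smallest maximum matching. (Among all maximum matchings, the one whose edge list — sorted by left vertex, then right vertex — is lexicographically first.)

|M| = 7 (so the lex-smallest maximum matching has 7 edges)
process left vertices in ascending order; for each, take the smallest-labelled available neighbour that still permits 7 edges overall, or leave it unmatched if none does
lex-smallest matching: {0-4, 2-8, 3-18, 7-17, 12-1, 13-5, 23-14}

Lex-smallest maximum matching: {(0,4), (2,8), (3,18), (7,17), (12,1), (13,5), (23,14)}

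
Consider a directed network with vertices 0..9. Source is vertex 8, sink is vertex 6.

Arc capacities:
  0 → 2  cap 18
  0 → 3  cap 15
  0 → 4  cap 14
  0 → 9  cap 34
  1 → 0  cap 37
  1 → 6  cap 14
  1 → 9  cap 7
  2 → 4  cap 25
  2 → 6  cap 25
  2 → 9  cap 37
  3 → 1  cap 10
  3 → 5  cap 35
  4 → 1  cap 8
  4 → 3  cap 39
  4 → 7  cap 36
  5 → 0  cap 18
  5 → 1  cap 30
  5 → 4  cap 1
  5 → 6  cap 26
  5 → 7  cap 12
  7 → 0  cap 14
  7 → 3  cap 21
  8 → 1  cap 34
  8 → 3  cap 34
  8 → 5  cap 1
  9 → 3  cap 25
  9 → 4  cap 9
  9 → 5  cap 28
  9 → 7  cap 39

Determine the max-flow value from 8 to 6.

augment #1: 8→1→6 bottleneck 14, total now 14
augment #2: 8→5→6 bottleneck 1, total now 15
augment #3: 8→3→5→6 bottleneck 25, total now 40
augment #4: 8→1→0→2→6 bottleneck 18, total now 58

Maximum flow value: 58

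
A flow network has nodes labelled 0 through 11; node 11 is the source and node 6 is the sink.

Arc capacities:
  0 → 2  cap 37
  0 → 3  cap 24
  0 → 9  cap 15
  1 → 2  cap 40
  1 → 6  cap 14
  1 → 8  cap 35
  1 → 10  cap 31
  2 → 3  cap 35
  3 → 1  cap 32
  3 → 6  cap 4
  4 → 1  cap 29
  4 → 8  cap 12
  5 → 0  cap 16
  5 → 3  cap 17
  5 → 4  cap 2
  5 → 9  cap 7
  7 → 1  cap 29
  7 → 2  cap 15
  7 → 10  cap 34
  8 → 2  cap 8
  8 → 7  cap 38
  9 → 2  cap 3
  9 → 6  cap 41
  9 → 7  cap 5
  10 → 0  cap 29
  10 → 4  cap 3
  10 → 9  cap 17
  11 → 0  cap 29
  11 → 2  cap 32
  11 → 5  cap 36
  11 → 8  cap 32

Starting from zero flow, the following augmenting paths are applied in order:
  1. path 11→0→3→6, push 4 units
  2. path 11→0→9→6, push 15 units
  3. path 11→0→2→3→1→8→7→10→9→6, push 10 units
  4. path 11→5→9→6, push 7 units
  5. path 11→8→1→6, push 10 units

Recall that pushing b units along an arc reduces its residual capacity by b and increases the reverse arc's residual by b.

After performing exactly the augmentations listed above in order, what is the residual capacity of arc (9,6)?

after path 1 (11→0→3→6, push 4): res(9,6)=41
after path 2 (11→0→9→6, push 15): res(9,6)=26
after path 3 (11→0→2→3→1→8→7→10→9→6, push 10): res(9,6)=16
after path 4 (11→5→9→6, push 7): res(9,6)=9
after path 5 (11→8→1→6, push 10): res(9,6)=9

Residual capacity of (9,6): 9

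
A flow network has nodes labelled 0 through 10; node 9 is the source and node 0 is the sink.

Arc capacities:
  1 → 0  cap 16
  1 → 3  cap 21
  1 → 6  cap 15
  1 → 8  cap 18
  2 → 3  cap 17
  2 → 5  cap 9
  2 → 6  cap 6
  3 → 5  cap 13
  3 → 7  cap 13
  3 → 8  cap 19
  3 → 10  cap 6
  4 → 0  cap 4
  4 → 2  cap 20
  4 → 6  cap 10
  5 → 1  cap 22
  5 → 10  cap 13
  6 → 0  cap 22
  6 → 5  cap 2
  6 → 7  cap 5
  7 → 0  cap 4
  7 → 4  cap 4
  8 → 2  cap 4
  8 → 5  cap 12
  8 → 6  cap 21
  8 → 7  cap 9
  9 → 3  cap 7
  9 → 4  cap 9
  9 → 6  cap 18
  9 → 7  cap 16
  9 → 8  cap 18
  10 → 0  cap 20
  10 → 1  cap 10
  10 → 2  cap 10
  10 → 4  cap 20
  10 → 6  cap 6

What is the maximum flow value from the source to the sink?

augment #1: 9→4→0 bottleneck 4, total now 4
augment #2: 9→6→0 bottleneck 18, total now 22
augment #3: 9→7→0 bottleneck 4, total now 26
augment #4: 9→3→10→0 bottleneck 6, total now 32
augment #5: 9→4→6→0 bottleneck 4, total now 36
augment #6: 9→3→5→1→0 bottleneck 1, total now 37
augment #7: 9→8→5→1→0 bottleneck 12, total now 49
augment #8: 9→4→2→5→1→0 bottleneck 1, total now 50
augment #9: 9→8→2→5→1→0 bottleneck 2, total now 52
augment #10: 9→8→2→5→10→0 bottleneck 2, total now 54
augment #11: 9→8→6→5→10→0 bottleneck 2, total now 56
augment #12: 9→7→4→2→5→10→0 bottleneck 4, total now 60

Maximum flow value: 60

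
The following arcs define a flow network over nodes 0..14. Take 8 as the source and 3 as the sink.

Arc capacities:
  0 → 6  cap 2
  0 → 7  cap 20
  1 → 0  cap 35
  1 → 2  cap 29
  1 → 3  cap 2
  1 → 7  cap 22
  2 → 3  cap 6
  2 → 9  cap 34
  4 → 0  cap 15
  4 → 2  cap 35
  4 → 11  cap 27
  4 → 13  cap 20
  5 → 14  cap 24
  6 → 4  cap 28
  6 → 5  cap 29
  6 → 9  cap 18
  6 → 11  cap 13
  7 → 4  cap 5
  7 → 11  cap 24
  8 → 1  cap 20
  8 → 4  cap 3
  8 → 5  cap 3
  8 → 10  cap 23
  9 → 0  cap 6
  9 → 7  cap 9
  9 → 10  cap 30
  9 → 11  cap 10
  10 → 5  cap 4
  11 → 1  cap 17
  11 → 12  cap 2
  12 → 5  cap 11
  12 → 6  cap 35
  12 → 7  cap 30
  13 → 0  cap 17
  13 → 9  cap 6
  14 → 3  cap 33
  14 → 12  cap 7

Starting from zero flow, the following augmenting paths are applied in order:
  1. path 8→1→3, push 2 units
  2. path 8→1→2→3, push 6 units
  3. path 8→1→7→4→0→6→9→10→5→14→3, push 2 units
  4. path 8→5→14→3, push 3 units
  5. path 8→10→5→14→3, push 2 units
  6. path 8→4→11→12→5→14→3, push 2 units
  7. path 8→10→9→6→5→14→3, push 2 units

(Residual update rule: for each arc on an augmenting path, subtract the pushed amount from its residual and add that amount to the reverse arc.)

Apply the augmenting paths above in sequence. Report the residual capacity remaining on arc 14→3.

Residual capacity of (14,3): 22

after path 1 (8→1→3, push 2): res(14,3)=33
after path 2 (8→1→2→3, push 6): res(14,3)=33
after path 3 (8→1→7→4→0→6→9→10→5→14→3, push 2): res(14,3)=31
after path 4 (8→5→14→3, push 3): res(14,3)=28
after path 5 (8→10→5→14→3, push 2): res(14,3)=26
after path 6 (8→4→11→12→5→14→3, push 2): res(14,3)=24
after path 7 (8→10→9→6→5→14→3, push 2): res(14,3)=22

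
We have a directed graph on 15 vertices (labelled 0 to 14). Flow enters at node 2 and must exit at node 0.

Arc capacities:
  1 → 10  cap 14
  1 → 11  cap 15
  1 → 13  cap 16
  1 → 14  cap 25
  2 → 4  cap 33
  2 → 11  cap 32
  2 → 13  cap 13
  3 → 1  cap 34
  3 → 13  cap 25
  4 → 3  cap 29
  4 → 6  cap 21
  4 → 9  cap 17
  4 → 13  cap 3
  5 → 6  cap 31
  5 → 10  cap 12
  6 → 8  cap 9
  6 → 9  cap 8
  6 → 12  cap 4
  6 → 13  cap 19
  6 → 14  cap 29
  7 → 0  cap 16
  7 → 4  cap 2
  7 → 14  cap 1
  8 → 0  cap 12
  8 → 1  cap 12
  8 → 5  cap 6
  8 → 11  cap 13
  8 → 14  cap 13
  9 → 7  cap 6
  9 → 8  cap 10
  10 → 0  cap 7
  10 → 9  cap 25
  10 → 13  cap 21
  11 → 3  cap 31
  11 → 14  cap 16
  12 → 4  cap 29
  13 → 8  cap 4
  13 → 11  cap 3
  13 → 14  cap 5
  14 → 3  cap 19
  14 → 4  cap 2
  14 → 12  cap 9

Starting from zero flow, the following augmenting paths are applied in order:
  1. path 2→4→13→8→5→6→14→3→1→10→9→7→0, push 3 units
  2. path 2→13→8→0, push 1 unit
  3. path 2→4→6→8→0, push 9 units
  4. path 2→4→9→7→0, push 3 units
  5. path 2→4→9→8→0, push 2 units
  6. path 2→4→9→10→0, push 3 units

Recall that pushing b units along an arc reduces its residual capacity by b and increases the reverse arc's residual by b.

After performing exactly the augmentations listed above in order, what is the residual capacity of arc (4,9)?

Residual capacity of (4,9): 9

after path 1 (2→4→13→8→5→6→14→3→1→10→9→7→0, push 3): res(4,9)=17
after path 2 (2→13→8→0, push 1): res(4,9)=17
after path 3 (2→4→6→8→0, push 9): res(4,9)=17
after path 4 (2→4→9→7→0, push 3): res(4,9)=14
after path 5 (2→4→9→8→0, push 2): res(4,9)=12
after path 6 (2→4→9→10→0, push 3): res(4,9)=9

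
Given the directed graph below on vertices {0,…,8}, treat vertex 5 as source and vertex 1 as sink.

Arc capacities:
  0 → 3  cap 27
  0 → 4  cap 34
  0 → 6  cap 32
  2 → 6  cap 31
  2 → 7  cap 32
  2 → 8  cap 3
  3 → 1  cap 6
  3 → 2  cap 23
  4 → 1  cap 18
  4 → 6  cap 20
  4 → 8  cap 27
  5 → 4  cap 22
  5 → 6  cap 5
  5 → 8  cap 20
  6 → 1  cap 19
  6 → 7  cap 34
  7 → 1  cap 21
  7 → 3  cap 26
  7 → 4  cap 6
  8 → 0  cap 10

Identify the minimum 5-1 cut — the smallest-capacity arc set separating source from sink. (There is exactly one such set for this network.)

Min-cut arcs: {(5,4), (5,6), (8,0)} (total capacity 37)

augment #1: 5→4→1 push 18
augment #2: 5→6→1 push 5
augment #3: 5→4→6→1 push 4
augment #4: 5→8→0→3→1 push 6
augment #5: 5→8→0→6→1 push 4
max flow = 37; residual-reachable set from 5 gives S-side
cut edges (S→T): {(5,4), (5,6), (8,0)} total cap 37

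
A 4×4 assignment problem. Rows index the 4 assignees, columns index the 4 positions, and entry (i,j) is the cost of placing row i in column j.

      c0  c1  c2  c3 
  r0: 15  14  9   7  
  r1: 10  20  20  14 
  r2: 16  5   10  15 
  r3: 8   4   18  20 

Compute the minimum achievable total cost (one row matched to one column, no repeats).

optimal assignment: row0→col3 (cost 7), row1→col0 (cost 10), row2→col2 (cost 10), row3→col1 (cost 4)
total = 7 + 10 + 10 + 4 = 31

Minimum assignment cost: 31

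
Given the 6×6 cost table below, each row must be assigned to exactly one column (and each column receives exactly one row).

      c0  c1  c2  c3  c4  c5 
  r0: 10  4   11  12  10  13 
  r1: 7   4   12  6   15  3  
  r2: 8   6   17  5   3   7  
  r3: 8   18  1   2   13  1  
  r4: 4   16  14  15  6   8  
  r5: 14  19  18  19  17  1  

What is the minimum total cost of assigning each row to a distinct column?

optimal assignment: row0→col1 (cost 4), row1→col3 (cost 6), row2→col4 (cost 3), row3→col2 (cost 1), row4→col0 (cost 4), row5→col5 (cost 1)
total = 4 + 6 + 3 + 1 + 4 + 1 = 19

Minimum assignment cost: 19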